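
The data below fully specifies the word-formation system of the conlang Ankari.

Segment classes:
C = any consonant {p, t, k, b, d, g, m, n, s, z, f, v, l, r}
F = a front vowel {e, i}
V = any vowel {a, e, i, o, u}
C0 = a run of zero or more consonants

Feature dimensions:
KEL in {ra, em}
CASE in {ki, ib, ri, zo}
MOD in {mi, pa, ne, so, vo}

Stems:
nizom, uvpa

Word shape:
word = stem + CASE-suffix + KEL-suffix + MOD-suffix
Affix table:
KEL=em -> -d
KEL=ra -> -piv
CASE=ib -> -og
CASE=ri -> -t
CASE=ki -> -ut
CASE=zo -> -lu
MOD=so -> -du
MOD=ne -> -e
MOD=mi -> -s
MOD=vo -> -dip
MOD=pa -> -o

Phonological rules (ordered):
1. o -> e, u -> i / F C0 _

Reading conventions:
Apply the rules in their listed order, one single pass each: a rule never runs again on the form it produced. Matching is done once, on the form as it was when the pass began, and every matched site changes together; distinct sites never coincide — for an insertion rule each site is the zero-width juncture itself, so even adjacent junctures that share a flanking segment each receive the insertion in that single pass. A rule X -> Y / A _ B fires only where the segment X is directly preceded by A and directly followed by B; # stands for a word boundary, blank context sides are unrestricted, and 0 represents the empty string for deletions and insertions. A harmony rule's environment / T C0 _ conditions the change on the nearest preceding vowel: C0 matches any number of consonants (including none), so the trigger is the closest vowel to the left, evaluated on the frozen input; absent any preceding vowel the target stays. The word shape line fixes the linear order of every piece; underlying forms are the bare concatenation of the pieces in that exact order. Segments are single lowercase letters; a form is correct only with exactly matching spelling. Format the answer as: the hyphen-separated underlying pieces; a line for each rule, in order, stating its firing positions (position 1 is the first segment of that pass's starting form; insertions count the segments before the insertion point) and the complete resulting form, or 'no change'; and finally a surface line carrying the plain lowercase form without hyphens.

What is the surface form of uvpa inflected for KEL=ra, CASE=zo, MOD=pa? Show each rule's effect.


underlying: uvpa-lu-piv-o
1. o -> e, u -> i / F C0 _: fires at position(s) 10: uvpalupive
surface: uvpalupive


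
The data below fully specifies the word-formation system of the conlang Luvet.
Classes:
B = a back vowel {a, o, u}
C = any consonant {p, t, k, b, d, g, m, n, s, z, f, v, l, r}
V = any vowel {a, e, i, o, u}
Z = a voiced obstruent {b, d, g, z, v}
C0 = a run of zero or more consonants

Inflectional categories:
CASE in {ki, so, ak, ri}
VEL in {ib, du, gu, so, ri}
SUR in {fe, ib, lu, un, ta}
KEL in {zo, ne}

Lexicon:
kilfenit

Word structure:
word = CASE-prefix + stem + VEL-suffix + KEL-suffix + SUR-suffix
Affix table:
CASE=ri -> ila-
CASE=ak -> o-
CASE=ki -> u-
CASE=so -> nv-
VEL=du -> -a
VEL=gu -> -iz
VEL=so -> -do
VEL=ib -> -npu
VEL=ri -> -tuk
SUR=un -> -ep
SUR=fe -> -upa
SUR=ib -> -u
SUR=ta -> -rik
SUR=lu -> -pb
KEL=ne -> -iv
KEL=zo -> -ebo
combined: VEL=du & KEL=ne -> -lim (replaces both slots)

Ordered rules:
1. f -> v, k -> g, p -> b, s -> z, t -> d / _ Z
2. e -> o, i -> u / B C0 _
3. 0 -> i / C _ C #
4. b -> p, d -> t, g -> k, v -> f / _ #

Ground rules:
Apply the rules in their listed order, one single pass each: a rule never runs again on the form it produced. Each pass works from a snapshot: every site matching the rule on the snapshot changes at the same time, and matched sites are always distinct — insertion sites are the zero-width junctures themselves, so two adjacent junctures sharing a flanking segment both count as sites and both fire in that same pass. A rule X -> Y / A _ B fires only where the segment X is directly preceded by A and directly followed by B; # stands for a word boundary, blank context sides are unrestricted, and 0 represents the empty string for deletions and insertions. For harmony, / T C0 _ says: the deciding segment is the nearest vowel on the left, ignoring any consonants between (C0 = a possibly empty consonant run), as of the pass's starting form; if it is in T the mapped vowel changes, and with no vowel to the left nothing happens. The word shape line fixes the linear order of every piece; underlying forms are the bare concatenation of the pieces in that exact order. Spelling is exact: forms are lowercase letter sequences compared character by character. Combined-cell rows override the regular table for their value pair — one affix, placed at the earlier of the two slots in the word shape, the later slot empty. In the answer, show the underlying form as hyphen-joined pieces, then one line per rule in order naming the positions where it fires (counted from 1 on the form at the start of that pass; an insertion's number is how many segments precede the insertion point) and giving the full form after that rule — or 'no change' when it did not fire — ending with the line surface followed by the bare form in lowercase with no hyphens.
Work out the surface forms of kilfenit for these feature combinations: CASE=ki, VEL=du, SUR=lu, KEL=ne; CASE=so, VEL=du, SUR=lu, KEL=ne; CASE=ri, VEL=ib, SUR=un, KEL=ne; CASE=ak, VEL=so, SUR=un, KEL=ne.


cell CASE=ki, VEL=du, SUR=lu, KEL=ne:
underlying: u-kilfenit-lim-pb
1. f -> v, k -> g, p -> b, s -> z, t -> d / _ Z: fires at position(s) 13: ukilfenitlimbb
2. e -> o, i -> u / B C0 _: fires at position(s) 3: ukulfenitlimbb
3. 0 -> i / C _ C #: inserts after position(s) 13: ukulfenitlimbib
4. b -> p, d -> t, g -> k, v -> f / _ #: fires at position(s) 15: ukulfenitlimbip
surface: ukulfenitlimbip

cell CASE=so, VEL=du, SUR=lu, KEL=ne:
underlying: nv-kilfenit-lim-pb
1. f -> v, k -> g, p -> b, s -> z, t -> d / _ Z: fires at position(s) 14: nvkilfenitlimbb
2. e -> o, i -> u / B C0 _: no change
3. 0 -> i / C _ C #: inserts after position(s) 14: nvkilfenitlimbib
4. b -> p, d -> t, g -> k, v -> f / _ #: fires at position(s) 16: nvkilfenitlimbip
surface: nvkilfenitlimbip

cell CASE=ri, VEL=ib, SUR=un, KEL=ne:
underlying: ila-kilfenit-npu-iv-ep
1. f -> v, k -> g, p -> b, s -> z, t -> d / _ Z: no change
2. e -> o, i -> u / B C0 _: fires at position(s) 5, 15: ilakulfenitnpuuvep
3. 0 -> i / C _ C #: no change
4. b -> p, d -> t, g -> k, v -> f / _ #: no change
surface: ilakulfenitnpuuvep

cell CASE=ak, VEL=so, SUR=un, KEL=ne:
underlying: o-kilfenit-do-iv-ep
1. f -> v, k -> g, p -> b, s -> z, t -> d / _ Z: fires at position(s) 9: okilfeniddoivep
2. e -> o, i -> u / B C0 _: fires at position(s) 3, 12: okulfeniddouvep
3. 0 -> i / C _ C #: no change
4. b -> p, d -> t, g -> k, v -> f / _ #: no change
surface: okulfeniddouvep


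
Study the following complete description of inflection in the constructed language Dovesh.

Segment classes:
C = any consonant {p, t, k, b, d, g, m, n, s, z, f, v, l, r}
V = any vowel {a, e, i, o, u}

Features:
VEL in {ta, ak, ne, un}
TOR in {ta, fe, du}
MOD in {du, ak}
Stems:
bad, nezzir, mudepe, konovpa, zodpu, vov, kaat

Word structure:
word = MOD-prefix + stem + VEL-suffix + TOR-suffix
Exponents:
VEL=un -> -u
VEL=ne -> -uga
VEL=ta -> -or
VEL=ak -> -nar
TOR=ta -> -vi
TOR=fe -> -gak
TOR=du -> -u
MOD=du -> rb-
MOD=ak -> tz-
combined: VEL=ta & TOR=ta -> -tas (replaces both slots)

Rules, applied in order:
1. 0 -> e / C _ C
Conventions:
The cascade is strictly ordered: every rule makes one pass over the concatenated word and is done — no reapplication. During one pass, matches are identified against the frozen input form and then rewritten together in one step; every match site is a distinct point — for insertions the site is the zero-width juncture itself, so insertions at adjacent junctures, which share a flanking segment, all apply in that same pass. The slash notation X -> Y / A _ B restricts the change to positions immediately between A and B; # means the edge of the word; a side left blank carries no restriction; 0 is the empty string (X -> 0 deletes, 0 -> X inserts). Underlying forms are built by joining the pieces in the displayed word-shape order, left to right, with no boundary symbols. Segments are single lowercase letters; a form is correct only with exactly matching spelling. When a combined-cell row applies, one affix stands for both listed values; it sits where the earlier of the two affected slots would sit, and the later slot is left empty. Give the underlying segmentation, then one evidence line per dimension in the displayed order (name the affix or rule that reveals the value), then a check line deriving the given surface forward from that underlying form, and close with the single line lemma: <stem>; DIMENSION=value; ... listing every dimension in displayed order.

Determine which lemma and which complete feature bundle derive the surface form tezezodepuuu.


underlying: tz-zodpu-u-u
VEL=un - signalled by the affix -u
TOR=du - signalled by the affix -u
MOD=ak - signalled by the affix tz-
check: tzzodpuuu -> tezezodepuuu
lemma: zodpu; VEL=un; TOR=du; MOD=ak


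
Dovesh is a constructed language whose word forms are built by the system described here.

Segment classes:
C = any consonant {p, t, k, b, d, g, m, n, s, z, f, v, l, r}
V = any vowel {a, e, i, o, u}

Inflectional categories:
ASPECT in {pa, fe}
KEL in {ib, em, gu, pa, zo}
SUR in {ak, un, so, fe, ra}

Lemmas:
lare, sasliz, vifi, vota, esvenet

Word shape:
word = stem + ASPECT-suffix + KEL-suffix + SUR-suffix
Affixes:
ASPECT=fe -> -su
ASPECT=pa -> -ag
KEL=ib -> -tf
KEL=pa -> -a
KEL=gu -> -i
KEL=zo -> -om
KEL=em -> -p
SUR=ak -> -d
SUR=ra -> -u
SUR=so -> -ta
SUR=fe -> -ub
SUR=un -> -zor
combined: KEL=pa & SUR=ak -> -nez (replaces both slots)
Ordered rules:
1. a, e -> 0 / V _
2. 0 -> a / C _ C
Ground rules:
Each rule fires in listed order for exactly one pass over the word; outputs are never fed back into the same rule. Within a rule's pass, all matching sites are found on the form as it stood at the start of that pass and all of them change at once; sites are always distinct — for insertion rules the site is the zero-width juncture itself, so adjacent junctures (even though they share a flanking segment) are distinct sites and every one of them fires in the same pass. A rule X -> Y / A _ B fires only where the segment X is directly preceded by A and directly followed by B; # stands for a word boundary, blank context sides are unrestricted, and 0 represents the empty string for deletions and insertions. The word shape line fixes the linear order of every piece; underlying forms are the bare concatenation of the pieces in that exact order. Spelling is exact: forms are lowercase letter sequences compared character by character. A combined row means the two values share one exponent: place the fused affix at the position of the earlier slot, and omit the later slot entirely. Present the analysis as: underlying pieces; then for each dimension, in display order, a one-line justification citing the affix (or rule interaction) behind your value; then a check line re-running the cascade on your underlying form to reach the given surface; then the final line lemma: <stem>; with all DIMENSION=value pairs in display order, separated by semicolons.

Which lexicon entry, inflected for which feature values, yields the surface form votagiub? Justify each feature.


underlying: vota-ag-i-ub
ASPECT=pa - signalled by the affix -ag
KEL=gu - signalled by the affix -i
SUR=fe - signalled by the affix -ub
check: votaagiub -> votagiub -> votagiub
lemma: vota; ASPECT=pa; KEL=gu; SUR=fe


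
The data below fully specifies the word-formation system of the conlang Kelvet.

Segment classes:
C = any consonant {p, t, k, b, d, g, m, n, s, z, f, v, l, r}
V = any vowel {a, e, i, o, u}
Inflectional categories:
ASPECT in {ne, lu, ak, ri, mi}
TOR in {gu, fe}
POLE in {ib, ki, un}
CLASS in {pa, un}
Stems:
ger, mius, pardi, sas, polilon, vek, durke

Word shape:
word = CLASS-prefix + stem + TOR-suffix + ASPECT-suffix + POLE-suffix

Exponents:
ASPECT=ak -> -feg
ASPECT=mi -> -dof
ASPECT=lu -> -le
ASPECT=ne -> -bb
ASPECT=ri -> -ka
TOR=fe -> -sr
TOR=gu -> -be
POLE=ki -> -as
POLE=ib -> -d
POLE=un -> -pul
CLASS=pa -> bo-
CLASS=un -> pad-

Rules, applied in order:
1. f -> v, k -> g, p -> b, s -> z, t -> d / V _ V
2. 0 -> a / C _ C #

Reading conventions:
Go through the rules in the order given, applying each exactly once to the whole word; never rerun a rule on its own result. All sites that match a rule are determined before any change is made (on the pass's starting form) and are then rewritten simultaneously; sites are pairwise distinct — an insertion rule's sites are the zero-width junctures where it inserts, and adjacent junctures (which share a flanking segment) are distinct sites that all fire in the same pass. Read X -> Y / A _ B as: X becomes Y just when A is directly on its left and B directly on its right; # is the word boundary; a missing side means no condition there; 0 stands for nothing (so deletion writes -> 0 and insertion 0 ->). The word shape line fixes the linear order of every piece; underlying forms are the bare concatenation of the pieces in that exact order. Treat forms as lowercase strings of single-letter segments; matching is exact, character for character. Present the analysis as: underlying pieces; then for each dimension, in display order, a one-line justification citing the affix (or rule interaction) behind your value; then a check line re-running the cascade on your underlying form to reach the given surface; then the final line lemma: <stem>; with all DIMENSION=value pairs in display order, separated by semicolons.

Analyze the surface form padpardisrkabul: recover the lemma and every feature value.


underlying: pad-pardi-sr-ka-pul
ASPECT=ri - signalled by the affix -ka
TOR=fe - signalled by the affix -sr
POLE=un - signalled by the affix -pul
CLASS=un - signalled by the affix pad-
check: padpardisrkapul -> padpardisrkabul -> padpardisrkabul
lemma: pardi; ASPECT=ri; TOR=fe; POLE=un; CLASS=un


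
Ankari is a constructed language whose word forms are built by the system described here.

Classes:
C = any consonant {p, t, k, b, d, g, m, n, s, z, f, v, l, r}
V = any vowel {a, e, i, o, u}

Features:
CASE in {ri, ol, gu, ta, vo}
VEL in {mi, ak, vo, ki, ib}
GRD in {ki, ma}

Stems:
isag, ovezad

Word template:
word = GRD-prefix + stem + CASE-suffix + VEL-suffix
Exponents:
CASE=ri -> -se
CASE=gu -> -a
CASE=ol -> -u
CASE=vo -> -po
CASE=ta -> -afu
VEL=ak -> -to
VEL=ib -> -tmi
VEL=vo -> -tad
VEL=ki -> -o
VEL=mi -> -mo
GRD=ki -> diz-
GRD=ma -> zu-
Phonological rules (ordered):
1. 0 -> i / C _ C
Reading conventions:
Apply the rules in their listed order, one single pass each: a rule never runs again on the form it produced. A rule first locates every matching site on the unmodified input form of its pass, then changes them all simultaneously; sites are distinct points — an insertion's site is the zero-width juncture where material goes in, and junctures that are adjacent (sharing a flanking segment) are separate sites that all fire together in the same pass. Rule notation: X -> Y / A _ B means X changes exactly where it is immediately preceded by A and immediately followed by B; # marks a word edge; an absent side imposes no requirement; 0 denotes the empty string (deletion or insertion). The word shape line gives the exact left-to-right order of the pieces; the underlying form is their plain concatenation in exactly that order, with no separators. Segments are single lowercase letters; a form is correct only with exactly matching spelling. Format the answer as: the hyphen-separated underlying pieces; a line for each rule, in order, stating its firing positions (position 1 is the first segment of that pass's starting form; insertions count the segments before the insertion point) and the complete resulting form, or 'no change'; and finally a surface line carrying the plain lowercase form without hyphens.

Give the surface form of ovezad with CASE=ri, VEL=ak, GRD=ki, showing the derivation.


underlying: diz-ovezad-se-to
1. 0 -> i / C _ C: inserts after position(s) 9: dizovezadiseto
surface: dizovezadiseto


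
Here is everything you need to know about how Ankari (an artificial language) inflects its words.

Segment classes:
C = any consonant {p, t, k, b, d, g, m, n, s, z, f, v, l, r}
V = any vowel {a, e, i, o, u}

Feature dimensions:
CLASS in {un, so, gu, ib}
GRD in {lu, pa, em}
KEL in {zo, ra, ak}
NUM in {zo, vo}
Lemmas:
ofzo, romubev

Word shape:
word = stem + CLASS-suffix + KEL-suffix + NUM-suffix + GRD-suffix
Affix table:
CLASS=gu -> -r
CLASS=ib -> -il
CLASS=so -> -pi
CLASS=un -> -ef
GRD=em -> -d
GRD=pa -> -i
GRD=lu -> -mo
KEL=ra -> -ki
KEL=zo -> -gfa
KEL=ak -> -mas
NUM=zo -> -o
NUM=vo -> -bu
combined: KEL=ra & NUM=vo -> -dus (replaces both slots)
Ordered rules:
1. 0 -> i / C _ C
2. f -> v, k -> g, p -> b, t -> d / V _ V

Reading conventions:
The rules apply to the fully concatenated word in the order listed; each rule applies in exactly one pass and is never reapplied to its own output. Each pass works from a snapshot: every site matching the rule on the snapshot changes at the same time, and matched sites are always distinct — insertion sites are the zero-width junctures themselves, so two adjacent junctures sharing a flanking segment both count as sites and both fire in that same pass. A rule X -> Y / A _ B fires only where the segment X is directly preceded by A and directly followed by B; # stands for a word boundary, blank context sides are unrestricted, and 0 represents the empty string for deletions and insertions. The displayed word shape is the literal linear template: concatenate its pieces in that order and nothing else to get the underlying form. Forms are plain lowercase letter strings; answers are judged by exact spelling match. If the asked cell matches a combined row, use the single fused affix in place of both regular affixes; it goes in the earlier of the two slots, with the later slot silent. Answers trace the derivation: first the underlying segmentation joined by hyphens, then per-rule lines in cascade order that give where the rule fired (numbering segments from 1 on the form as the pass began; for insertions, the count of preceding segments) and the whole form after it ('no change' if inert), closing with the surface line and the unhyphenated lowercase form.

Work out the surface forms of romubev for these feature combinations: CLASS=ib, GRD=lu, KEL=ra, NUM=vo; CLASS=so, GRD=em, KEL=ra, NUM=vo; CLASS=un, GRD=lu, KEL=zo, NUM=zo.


cell CLASS=ib, GRD=lu, KEL=ra, NUM=vo:
underlying: romubev-il-dus-mo
1. 0 -> i / C _ C: inserts after position(s) 9, 12: romubevilidusimo
2. f -> v, k -> g, p -> b, t -> d / V _ V: no change
surface: romubevilidusimo

cell CLASS=so, GRD=em, KEL=ra, NUM=vo:
underlying: romubev-pi-dus-d
1. 0 -> i / C _ C: inserts after position(s) 7, 12: romubevipidusid
2. f -> v, k -> g, p -> b, t -> d / V _ V: fires at position(s) 9: romubevibidusid
surface: romubevibidusid

cell CLASS=un, GRD=lu, KEL=zo, NUM=zo:
underlying: romubev-ef-gfa-o-mo
1. 0 -> i / C _ C: inserts after position(s) 9, 10: romubevefigifaomo
2. f -> v, k -> g, p -> b, t -> d / V _ V: fires at position(s) 9, 13: romubevevigivaomo
surface: romubevevigivaomo


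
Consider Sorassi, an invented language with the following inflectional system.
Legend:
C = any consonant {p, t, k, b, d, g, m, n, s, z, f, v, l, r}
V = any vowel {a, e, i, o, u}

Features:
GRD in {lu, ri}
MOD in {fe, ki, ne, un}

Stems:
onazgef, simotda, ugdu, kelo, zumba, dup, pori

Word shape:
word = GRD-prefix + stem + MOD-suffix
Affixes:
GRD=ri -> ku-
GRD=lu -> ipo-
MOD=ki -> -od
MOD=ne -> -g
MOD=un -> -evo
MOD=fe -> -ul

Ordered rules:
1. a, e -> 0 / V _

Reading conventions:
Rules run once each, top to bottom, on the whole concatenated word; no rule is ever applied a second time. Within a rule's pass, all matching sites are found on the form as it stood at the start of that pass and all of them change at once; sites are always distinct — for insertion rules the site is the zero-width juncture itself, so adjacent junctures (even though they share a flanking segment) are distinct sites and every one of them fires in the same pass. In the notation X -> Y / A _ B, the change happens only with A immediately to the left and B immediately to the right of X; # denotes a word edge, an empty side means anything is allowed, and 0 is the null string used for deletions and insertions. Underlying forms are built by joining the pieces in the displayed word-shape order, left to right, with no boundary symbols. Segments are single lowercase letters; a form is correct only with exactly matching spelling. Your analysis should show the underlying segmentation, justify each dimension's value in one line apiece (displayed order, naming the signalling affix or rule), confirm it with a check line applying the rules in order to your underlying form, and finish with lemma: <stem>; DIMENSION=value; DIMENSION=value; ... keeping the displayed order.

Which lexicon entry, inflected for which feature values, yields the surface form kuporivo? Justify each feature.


underlying: ku-pori-evo
GRD=ri - signalled by the affix ku-
MOD=un - signalled by the affix -evo
check: kuporievo -> kuporivo
lemma: pori; GRD=ri; MOD=un


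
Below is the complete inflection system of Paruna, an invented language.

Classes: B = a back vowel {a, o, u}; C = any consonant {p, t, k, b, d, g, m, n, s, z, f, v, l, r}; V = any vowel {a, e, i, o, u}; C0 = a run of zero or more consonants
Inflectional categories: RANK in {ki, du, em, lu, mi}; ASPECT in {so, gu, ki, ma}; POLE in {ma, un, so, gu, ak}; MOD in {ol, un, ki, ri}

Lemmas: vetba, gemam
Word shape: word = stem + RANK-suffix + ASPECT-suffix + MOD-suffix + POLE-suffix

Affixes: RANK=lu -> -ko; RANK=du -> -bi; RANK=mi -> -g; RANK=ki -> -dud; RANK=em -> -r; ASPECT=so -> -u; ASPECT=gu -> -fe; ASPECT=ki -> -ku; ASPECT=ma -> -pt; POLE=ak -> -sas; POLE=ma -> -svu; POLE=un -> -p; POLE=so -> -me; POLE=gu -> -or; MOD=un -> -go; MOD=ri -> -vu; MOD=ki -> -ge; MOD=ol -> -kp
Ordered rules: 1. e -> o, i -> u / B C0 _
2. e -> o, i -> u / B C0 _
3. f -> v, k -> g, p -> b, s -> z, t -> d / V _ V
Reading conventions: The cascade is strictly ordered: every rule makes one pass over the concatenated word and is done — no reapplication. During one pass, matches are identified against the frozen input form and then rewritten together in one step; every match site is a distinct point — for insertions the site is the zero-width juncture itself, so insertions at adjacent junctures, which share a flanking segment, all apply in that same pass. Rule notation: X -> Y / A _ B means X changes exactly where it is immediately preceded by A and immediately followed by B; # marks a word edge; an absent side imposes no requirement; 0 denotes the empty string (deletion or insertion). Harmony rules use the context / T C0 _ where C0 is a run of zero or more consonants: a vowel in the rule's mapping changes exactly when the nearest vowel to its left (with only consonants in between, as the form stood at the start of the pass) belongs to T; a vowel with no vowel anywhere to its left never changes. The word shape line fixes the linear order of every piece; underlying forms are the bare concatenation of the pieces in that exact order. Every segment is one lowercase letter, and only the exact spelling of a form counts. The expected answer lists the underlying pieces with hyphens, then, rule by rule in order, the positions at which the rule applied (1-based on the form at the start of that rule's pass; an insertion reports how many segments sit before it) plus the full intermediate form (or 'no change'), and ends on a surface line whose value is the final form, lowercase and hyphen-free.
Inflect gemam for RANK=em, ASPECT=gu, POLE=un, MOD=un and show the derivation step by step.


underlying: gemam-r-fe-go-p
1. e -> o, i -> u / B C0 _: fires at position(s) 8: gemamrfogop
2. e -> o, i -> u / B C0 _: no change
3. f -> v, k -> g, p -> b, s -> z, t -> d / V _ V: no change
surface: gemamrfogop


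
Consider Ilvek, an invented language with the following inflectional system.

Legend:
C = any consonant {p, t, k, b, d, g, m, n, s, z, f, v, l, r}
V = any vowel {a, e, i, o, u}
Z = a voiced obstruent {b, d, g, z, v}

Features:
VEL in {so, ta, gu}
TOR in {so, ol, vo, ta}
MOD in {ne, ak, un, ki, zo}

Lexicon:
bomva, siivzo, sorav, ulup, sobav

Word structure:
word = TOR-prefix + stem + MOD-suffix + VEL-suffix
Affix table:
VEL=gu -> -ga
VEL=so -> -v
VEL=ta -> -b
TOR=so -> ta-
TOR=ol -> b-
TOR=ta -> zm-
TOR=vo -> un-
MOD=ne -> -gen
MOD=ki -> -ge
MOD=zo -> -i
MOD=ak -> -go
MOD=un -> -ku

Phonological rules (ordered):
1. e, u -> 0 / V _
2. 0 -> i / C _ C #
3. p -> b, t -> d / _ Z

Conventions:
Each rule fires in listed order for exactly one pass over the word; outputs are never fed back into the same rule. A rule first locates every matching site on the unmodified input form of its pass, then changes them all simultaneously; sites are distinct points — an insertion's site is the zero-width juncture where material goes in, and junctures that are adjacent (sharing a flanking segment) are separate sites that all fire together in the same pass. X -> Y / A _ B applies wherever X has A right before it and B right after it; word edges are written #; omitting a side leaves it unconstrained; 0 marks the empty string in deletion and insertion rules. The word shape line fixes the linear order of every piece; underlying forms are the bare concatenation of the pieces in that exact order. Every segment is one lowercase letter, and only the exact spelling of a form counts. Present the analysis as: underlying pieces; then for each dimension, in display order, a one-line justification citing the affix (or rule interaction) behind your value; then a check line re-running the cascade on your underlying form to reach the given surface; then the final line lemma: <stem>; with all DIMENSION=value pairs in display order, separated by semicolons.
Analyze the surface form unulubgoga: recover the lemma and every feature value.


underlying: un-ulup-go-ga
VEL=gu - signalled by the affix -ga
TOR=vo - signalled by the affix un-
MOD=ak - signalled by the affix -go
check: unulupgoga -> unulupgoga -> unulupgoga -> unulubgoga
lemma: ulup; VEL=gu; TOR=vo; MOD=ak


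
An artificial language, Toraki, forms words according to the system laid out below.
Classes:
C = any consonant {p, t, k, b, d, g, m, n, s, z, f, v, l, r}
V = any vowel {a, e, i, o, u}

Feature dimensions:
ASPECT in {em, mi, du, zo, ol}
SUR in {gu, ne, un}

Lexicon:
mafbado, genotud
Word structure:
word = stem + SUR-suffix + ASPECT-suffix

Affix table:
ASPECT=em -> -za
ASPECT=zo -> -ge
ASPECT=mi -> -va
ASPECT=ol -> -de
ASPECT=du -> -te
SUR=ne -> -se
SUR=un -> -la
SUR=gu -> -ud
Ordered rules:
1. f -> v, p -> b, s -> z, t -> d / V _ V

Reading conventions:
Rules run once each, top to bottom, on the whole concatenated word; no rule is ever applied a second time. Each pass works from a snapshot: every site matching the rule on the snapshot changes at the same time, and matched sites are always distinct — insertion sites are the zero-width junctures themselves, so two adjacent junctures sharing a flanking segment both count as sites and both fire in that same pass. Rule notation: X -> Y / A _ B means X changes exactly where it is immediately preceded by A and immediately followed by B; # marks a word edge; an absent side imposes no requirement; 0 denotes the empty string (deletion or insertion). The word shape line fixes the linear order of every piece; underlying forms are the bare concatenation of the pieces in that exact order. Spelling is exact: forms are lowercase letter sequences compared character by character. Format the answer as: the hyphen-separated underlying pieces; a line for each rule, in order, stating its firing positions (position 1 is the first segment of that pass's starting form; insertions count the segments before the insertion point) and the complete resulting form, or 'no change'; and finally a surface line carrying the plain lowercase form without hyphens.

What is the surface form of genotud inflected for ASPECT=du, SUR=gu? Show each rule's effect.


underlying: genotud-ud-te
1. f -> v, p -> b, s -> z, t -> d / V _ V: fires at position(s) 5: genodududte
surface: genodududte


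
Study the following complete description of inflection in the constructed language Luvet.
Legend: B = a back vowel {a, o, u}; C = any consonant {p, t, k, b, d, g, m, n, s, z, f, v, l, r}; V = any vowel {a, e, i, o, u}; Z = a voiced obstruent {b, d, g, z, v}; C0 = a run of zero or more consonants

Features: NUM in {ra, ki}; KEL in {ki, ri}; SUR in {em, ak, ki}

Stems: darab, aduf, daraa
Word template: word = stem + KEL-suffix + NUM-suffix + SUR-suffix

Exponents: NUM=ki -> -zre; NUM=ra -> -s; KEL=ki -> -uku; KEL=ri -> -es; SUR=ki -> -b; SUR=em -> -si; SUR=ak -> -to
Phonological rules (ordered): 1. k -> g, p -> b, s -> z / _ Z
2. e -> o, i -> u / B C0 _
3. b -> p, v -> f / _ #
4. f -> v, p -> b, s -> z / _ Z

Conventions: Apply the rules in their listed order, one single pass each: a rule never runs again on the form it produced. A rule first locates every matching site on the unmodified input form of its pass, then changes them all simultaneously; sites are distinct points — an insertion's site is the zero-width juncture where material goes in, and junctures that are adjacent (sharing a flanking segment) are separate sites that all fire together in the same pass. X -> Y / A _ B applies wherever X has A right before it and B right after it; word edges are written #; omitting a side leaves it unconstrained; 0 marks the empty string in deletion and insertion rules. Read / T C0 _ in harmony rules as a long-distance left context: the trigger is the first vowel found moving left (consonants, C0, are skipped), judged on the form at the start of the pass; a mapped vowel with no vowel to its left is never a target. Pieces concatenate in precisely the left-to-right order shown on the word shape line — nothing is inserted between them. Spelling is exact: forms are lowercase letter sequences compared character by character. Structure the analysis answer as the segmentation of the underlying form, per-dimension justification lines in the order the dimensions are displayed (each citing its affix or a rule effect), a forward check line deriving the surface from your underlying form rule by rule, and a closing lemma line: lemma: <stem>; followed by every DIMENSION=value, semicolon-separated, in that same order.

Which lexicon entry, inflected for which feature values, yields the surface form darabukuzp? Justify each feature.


underlying: darab-uku-s-b
NUM=ra - signalled by the affix -s
KEL=ki - signalled by the affix -uku
SUR=ki - signalled by the affix -b
check: darabukusb -> darabukuzb -> darabukuzb -> darabukuzp -> darabukuzp
lemma: darab; NUM=ra; KEL=ki; SUR=ki


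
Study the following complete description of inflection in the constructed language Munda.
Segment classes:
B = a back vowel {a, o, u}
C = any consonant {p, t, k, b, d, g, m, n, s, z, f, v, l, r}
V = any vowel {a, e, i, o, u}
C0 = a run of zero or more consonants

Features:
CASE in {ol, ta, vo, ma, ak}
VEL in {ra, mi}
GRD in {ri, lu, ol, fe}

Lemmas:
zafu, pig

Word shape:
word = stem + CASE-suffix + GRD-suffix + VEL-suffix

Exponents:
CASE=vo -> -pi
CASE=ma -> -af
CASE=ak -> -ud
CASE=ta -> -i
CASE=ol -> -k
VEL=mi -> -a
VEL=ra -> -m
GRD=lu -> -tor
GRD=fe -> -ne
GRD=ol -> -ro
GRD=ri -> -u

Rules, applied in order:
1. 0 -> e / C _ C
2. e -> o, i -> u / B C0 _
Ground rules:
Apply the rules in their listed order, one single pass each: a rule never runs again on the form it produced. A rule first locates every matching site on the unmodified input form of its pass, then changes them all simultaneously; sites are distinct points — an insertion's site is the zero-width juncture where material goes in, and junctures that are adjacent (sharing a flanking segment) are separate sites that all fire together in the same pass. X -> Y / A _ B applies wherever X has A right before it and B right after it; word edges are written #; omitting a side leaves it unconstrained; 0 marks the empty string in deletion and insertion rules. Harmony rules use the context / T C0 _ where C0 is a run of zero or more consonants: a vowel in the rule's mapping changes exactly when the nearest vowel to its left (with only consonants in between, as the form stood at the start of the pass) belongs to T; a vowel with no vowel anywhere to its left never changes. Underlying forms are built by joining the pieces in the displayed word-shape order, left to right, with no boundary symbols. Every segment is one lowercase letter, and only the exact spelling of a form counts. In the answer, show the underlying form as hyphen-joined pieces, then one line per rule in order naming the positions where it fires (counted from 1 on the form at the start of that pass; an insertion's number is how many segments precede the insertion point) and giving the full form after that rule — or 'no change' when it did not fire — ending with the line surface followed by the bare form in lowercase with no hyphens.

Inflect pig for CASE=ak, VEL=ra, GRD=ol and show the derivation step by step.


underlying: pig-ud-ro-m
1. 0 -> e / C _ C: inserts after position(s) 5: piguderom
2. e -> o, i -> u / B C0 _: fires at position(s) 6: pigudorom
surface: pigudorom


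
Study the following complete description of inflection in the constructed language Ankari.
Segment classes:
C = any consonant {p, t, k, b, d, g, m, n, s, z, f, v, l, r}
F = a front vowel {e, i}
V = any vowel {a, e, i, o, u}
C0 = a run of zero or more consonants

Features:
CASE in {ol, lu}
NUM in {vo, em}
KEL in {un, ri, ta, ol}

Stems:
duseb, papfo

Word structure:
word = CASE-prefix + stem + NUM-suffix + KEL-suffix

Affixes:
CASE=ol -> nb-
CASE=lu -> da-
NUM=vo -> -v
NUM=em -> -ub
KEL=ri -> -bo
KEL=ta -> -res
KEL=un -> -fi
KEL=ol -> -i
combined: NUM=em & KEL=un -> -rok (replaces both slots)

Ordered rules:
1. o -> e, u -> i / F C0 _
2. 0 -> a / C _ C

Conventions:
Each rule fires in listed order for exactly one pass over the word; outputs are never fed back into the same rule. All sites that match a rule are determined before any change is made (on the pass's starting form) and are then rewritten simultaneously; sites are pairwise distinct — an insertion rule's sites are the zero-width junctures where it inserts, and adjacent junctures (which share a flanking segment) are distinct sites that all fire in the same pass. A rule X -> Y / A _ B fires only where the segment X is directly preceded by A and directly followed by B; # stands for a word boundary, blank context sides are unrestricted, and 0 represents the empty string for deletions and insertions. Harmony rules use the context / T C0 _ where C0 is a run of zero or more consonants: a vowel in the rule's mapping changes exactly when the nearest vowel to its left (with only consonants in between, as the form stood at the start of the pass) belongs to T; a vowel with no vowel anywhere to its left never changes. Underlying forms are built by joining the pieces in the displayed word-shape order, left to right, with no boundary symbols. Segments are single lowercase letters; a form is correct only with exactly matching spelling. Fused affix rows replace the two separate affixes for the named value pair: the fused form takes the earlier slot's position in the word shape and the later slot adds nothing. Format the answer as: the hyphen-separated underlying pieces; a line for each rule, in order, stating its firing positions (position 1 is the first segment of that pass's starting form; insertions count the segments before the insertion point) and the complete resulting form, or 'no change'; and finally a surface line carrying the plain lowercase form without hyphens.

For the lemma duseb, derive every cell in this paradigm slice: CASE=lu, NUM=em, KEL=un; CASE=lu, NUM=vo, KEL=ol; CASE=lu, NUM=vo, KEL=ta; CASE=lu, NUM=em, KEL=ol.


cell CASE=lu, NUM=em, KEL=un:
underlying: da-duseb-rok
1. o -> e, u -> i / F C0 _: fires at position(s) 9: dadusebrek
2. 0 -> a / C _ C: inserts after position(s) 7: dadusebarek
surface: dadusebarek

cell CASE=lu, NUM=vo, KEL=ol:
underlying: da-duseb-v-i
1. o -> e, u -> i / F C0 _: no change
2. 0 -> a / C _ C: inserts after position(s) 7: dadusebavi
surface: dadusebavi

cell CASE=lu, NUM=vo, KEL=ta:
underlying: da-duseb-v-res
1. o -> e, u -> i / F C0 _: no change
2. 0 -> a / C _ C: inserts after position(s) 7, 8: dadusebavares
surface: dadusebavares

cell CASE=lu, NUM=em, KEL=ol:
underlying: da-duseb-ub-i
1. o -> e, u -> i / F C0 _: fires at position(s) 8: dadusebibi
2. 0 -> a / C _ C: no change
surface: dadusebibi


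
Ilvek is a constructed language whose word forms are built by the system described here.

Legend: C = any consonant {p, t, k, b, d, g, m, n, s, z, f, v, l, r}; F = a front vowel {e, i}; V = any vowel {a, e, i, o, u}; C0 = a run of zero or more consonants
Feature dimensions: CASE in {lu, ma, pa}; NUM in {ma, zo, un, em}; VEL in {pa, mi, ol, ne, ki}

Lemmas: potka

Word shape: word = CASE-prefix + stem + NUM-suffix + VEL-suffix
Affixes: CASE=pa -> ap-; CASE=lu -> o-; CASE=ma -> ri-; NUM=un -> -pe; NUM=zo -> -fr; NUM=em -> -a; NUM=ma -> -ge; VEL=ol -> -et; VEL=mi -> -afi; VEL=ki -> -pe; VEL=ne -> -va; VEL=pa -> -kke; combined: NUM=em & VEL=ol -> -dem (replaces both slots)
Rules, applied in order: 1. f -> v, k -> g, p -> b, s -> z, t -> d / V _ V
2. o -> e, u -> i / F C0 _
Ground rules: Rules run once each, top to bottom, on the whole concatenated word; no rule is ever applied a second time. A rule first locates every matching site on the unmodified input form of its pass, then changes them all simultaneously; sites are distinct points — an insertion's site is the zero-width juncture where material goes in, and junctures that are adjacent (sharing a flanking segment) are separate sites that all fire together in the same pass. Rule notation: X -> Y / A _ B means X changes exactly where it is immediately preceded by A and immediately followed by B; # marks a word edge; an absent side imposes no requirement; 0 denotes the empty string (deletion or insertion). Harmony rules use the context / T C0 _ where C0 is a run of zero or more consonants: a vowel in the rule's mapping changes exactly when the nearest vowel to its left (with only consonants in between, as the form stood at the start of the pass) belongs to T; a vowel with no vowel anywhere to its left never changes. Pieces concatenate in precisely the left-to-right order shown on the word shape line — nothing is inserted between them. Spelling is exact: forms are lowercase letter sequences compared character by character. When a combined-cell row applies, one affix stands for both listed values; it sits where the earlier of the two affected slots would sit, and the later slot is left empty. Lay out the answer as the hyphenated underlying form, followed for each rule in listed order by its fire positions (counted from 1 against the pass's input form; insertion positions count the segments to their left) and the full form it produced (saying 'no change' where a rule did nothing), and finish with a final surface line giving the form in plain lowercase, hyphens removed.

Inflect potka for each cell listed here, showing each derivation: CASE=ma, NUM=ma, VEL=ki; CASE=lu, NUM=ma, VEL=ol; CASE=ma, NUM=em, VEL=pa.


cell CASE=ma, NUM=ma, VEL=ki:
underlying: ri-potka-ge-pe
1. f -> v, k -> g, p -> b, s -> z, t -> d / V _ V: fires at position(s) 3, 10: ribotkagebe
2. o -> e, u -> i / F C0 _: fires at position(s) 4: ribetkagebe
surface: ribetkagebe

cell CASE=lu, NUM=ma, VEL=ol:
underlying: o-potka-ge-et
1. f -> v, k -> g, p -> b, s -> z, t -> d / V _ V: fires at position(s) 2: obotkageet
2. o -> e, u -> i / F C0 _: no change
surface: obotkageet

cell CASE=ma, NUM=em, VEL=pa:
underlying: ri-potka-a-kke
1. f -> v, k -> g, p -> b, s -> z, t -> d / V _ V: fires at position(s) 3: ribotkaakke
2. o -> e, u -> i / F C0 _: fires at position(s) 4: ribetkaakke
surface: ribetkaakke


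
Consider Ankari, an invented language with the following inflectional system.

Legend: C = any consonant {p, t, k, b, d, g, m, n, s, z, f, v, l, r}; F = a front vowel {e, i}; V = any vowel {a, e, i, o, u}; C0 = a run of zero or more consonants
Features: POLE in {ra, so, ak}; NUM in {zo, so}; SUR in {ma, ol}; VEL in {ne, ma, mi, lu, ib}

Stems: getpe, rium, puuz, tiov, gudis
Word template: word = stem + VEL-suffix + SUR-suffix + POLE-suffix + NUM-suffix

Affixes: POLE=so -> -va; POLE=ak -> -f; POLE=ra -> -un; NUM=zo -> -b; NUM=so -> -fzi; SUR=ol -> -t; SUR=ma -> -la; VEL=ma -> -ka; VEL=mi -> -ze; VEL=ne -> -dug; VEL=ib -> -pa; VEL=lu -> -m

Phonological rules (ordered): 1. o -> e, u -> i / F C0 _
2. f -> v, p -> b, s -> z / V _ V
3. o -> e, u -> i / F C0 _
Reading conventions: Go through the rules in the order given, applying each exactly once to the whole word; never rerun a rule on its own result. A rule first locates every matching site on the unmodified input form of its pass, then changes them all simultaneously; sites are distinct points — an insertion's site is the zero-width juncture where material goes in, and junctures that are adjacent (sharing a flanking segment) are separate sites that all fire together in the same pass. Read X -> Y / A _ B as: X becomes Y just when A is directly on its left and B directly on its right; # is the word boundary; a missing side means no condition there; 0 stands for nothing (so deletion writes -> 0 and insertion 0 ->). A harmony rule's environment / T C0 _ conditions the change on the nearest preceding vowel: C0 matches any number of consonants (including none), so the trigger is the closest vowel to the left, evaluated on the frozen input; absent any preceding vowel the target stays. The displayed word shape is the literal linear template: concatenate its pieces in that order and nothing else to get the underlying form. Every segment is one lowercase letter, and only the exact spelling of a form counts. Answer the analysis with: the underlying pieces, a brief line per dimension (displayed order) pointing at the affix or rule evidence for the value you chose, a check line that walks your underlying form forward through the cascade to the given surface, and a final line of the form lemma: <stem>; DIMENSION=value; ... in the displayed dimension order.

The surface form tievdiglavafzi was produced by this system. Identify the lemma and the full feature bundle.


underlying: tiov-dug-la-va-fzi
POLE=so - signalled by the affix -va
NUM=so - signalled by the affix -fzi
SUR=ma - signalled by the affix -la
VEL=ne - signalled by the affix -dug
check: tiovduglavafzi -> tievduglavafzi -> tievduglavafzi -> tievdiglavafzi
lemma: tiov; POLE=so; NUM=so; SUR=ma; VEL=ne
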